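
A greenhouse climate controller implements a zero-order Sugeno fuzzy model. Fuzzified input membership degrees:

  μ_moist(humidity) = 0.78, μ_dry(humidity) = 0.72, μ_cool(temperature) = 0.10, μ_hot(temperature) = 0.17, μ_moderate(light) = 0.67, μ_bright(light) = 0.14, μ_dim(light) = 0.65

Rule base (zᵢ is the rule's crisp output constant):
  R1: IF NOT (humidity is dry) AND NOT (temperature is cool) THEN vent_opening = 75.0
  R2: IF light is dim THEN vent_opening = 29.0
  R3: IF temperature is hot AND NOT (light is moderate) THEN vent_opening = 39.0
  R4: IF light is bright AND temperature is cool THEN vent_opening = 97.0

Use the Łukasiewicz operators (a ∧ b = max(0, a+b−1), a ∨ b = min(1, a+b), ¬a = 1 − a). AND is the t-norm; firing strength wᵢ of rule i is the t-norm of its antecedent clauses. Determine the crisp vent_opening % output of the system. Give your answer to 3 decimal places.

R1 (z=75.0): ¬dry=1−0.72=0.28, ¬cool=1−0.10=0.90; AND[max(0, a+b−1)] → w = 0.18
R2 (z=29.0): dim=0.65 → w = 0.65
R3 (z=39.0): hot=0.17, ¬moderate=1−0.67=0.33; AND[max(0, a+b−1)] → w = 0.00
R4 (z=97.0): bright=0.14, cool=0.10; AND[max(0, a+b−1)] → w = 0.00
Weighted average = (0.18·75.0 + 0.65·29.0 + 0.00·39.0 + 0.00·97.0) / (0.18 + 0.65 + 0.00 + 0.00)
  = 32.3500 / 0.8300 = 38.976

38.976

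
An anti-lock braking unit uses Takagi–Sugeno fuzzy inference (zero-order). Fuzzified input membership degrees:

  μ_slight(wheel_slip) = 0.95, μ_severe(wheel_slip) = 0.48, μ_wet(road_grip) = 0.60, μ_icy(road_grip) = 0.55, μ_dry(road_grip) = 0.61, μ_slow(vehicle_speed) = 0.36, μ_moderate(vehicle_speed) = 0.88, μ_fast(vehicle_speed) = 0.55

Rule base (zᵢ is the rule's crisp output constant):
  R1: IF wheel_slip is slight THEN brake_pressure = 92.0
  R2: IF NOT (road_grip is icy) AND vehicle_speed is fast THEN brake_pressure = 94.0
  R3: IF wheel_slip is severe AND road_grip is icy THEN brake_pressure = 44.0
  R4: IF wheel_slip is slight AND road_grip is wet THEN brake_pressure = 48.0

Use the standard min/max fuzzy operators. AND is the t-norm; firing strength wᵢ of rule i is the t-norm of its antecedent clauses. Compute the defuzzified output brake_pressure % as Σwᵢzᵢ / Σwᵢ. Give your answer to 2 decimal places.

72.43

R1 (z=92.0): slight=0.95 → w = 0.95
R2 (z=94.0): ¬icy=1−0.55=0.45, fast=0.55; AND[min(a, b)] → w = 0.45
R3 (z=44.0): severe=0.48, icy=0.55; AND[min(a, b)] → w = 0.48
R4 (z=48.0): slight=0.95, wet=0.60; AND[min(a, b)] → w = 0.60
Weighted average = (0.95·92.0 + 0.45·94.0 + 0.48·44.0 + 0.60·48.0) / (0.95 + 0.45 + 0.48 + 0.60)
  = 179.6200 / 2.4800 = 72.43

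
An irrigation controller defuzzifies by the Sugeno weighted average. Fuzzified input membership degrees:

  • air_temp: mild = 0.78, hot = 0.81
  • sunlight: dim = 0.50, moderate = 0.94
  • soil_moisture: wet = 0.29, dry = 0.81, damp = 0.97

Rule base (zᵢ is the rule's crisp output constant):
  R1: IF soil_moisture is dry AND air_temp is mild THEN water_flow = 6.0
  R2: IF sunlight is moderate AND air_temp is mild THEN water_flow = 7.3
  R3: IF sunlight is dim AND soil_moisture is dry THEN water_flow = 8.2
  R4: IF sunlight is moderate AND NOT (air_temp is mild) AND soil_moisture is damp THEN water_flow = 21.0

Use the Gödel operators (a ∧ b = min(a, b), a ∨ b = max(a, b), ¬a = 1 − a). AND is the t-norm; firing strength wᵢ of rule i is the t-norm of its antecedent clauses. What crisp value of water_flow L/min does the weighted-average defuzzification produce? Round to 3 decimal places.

R1 (z=6.0): dry=0.81, mild=0.78; AND[min(a, b)] → w = 0.78
R2 (z=7.3): moderate=0.94, mild=0.78; AND[min(a, b)] → w = 0.78
R3 (z=8.2): dim=0.50, dry=0.81; AND[min(a, b)] → w = 0.50
R4 (z=21.0): moderate=0.94, ¬mild=1−0.78=0.22, damp=0.97; AND[min(a, b)] → w = 0.22
Weighted average = (0.78·6.0 + 0.78·7.3 + 0.50·8.2 + 0.22·21.0) / (0.78 + 0.78 + 0.50 + 0.22)
  = 19.0940 / 2.2800 = 8.375

8.375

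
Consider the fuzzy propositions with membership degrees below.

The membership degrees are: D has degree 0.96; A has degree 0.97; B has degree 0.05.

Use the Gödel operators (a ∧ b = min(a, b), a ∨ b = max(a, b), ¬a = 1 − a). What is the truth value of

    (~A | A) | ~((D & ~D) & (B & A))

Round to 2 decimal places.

0.97

~A = 1 − 0.97 = 0.03
~A | A = max(a, b) on (0.03, 0.97) = 0.97
~D = 1 − 0.96 = 0.04
D & ~D = min(a, b) on (0.96, 0.04) = 0.04
B & A = min(a, b) on (0.05, 0.97) = 0.05
(D & ~D) & (B & A) = min(a, b) on (0.04, 0.05) = 0.04
~((D & ~D) & (B & A)) = 1 − 0.04 = 0.96
(~A | A) | ~((D & ~D) & (B & A)) = max(a, b) on (0.97, 0.96) = 0.97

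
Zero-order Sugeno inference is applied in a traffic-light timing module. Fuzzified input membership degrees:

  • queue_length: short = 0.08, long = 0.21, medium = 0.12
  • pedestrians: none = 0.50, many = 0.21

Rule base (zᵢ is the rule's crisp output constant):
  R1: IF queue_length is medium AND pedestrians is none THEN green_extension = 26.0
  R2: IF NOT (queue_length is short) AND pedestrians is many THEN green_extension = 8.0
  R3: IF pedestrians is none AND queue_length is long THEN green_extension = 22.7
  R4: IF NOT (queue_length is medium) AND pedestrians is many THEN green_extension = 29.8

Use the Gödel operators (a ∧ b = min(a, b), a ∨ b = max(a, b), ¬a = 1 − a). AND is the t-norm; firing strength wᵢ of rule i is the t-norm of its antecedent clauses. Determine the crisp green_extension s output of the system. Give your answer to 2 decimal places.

21.10

R1 (z=26.0): medium=0.12, none=0.50; AND[min(a, b)] → w = 0.12
R2 (z=8.0): ¬short=1−0.08=0.92, many=0.21; AND[min(a, b)] → w = 0.21
R3 (z=22.7): none=0.50, long=0.21; AND[min(a, b)] → w = 0.21
R4 (z=29.8): ¬medium=1−0.12=0.88, many=0.21; AND[min(a, b)] → w = 0.21
Weighted average = (0.12·26.0 + 0.21·8.0 + 0.21·22.7 + 0.21·29.8) / (0.12 + 0.21 + 0.21 + 0.21)
  = 15.8250 / 0.7500 = 21.10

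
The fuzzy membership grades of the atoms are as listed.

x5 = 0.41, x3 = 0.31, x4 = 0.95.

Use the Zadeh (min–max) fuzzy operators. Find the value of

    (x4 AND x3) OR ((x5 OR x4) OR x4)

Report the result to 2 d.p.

x4 AND x3 = min(a, b) on (0.95, 0.31) = 0.31
x5 OR x4 = max(a, b) on (0.41, 0.95) = 0.95
(x5 OR x4) OR x4 = max(a, b) on (0.95, 0.95) = 0.95
(x4 AND x3) OR ((x5 OR x4) OR x4) = max(a, b) on (0.31, 0.95) = 0.95

0.95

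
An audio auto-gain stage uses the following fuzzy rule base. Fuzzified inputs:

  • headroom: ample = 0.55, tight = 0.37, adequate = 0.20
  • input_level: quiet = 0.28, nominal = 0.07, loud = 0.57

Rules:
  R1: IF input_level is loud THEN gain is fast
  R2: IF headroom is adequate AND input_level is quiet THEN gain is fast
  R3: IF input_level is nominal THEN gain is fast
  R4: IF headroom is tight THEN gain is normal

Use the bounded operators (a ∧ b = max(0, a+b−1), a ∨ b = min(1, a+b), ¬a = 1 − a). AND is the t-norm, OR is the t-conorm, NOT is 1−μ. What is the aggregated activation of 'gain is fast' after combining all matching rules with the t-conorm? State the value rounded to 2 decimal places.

R1: loud=0.57 → w = 0.57
R2: adequate=0.20, quiet=0.28; AND[max(0, a+b−1)] → w = 0.00
R3: nominal=0.07 → w = 0.07
R4: tight=0.37 → w = 0.37
Rules with consequent 'fast': {R1, R2, R3} → strengths 0.57, 0.00, 0.07
Aggregate via t-conorm [min(1, a+b)]: 0.64

0.64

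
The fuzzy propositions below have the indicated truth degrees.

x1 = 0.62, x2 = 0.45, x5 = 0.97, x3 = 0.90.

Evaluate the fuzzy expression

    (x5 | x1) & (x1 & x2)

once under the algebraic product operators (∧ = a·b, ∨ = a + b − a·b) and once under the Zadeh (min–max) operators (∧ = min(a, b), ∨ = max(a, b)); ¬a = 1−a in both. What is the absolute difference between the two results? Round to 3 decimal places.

0.174

Under algebraic product:
  x5 | x1 = a + b − a·b on (0.9700, 0.6200) = 0.9886
  x1 & x2 = a·b on (0.6200, 0.4500) = 0.2790
  (x5 | x1) & (x1 & x2) = a·b on (0.9886, 0.2790) = 0.2758
  → value = 0.2758
Under Zadeh (min–max):
  x5 | x1 = max(a, b) on (0.97, 0.62) = 0.97
  x1 & x2 = min(a, b) on (0.62, 0.45) = 0.45
  (x5 | x1) & (x1 & x2) = min(a, b) on (0.97, 0.45) = 0.45
  → value = 0.4500
|0.2758 − 0.4500| = 0.174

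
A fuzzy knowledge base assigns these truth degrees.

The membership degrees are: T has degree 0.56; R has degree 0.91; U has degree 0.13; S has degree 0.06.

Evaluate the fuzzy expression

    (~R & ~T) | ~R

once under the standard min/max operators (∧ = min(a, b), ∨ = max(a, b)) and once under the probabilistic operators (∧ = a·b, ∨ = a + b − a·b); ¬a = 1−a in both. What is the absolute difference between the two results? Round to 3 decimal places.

0.036

Under standard min/max:
  ~R = 1 − 0.91 = 0.09
  ~T = 1 − 0.56 = 0.44
  ~R & ~T = min(a, b) on (0.09, 0.44) = 0.09
  ~R = 1 − 0.91 = 0.09
  (~R & ~T) | ~R = max(a, b) on (0.09, 0.09) = 0.09
  → value = 0.0900
Under probabilistic:
  ~R = 1 − 0.9100 = 0.0900
  ~T = 1 − 0.5600 = 0.4400
  ~R & ~T = a·b on (0.0900, 0.4400) = 0.0396
  ~R = 1 − 0.9100 = 0.0900
  (~R & ~T) | ~R = a + b − a·b on (0.0396, 0.0900) = 0.1260
  → value = 0.1260
|0.0900 − 0.1260| = 0.036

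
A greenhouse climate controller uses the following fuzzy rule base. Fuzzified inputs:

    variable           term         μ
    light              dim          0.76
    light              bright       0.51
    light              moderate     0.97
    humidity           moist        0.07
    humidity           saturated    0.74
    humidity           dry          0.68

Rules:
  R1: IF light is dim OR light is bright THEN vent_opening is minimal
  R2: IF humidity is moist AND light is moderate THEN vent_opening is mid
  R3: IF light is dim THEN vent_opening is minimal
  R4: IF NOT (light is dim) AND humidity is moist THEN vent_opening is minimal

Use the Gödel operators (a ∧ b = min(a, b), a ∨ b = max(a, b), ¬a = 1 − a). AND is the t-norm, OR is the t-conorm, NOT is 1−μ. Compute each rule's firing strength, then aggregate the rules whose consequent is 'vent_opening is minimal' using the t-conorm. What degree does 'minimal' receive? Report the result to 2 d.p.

R1: dim=0.76, bright=0.51; OR[max(a, b)] → w = 0.76
R2: moist=0.07, moderate=0.97; AND[min(a, b)] → w = 0.07
R3: dim=0.76 → w = 0.76
R4: ¬dim=1−0.76=0.24, moist=0.07; AND[min(a, b)] → w = 0.07
Rules with consequent 'minimal': {R1, R3, R4} → strengths 0.76, 0.76, 0.07
Aggregate via t-conorm [max(a, b)]: 0.76

0.76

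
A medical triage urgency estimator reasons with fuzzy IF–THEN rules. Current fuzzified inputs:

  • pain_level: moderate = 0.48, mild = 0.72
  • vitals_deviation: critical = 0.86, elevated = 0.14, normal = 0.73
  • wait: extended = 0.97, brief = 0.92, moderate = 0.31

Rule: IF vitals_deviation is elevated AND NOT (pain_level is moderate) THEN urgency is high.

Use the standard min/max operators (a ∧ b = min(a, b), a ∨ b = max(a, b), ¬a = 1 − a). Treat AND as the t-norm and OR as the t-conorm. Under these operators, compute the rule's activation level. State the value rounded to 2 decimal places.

0.14

firing strength: elevated=0.14, ¬moderate=1−0.48=0.52; AND[min(a, b)] → w = 0.14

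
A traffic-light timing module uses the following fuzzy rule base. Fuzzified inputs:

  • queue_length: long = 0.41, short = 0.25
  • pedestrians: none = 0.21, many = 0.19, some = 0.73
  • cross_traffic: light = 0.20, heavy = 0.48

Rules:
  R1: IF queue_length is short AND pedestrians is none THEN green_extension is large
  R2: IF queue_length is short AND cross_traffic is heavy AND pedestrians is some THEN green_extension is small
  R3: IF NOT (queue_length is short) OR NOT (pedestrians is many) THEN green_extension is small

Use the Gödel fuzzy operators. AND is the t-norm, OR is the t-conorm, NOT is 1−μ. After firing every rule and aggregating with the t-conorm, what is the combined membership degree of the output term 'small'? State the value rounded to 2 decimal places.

0.81

R1: short=0.25, none=0.21; AND[min(a, b)] → w = 0.21
R2: short=0.25, heavy=0.48, some=0.73; AND[min(a, b)] → w = 0.25
R3: ¬short=1−0.25=0.75, ¬many=1−0.19=0.81; OR[max(a, b)] → w = 0.81
Rules with consequent 'small': {R2, R3} → strengths 0.25, 0.81
Aggregate via t-conorm [max(a, b)]: 0.81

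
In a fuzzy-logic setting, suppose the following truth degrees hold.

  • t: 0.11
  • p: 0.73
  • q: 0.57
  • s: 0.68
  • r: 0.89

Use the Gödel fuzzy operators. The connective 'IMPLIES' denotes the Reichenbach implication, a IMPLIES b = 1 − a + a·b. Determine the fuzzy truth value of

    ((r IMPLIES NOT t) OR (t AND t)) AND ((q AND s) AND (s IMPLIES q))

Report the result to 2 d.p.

0.57

NOT t = 1 − 0.11 = 0.89
r IMPLIES NOT t  [Reichenbach: 1 − a + a·b] with a=0.89, b=0.89 → 0.90
t AND t = min(a, b) on (0.11, 0.11) = 0.11
(r IMPLIES NOT t) OR (t AND t) = max(a, b) on (0.90, 0.11) = 0.90
q AND s = min(a, b) on (0.57, 0.68) = 0.57
s IMPLIES q  [Reichenbach: 1 − a + a·b] with a=0.68, b=0.57 → 0.71
(q AND s) AND (s IMPLIES q) = min(a, b) on (0.57, 0.71) = 0.57
((r IMPLIES NOT t) OR (t AND t)) AND ((q AND s) AND (s IMPLIES q)) = min(a, b) on (0.90, 0.57) = 0.57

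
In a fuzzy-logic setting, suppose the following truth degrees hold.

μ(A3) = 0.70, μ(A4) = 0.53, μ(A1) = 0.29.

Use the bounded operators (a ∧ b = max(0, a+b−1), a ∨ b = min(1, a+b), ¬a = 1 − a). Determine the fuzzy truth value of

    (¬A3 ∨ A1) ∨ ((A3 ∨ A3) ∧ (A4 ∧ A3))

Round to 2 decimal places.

0.82

¬A3 = 1 − 0.70 = 0.30
¬A3 ∨ A1 = min(1, a+b) on (0.30, 0.29) = 0.59
A3 ∨ A3 = min(1, a+b) on (0.70, 0.70) = 1.00
A4 ∧ A3 = max(0, a+b−1) on (0.53, 0.70) = 0.23
(A3 ∨ A3) ∧ (A4 ∧ A3) = max(0, a+b−1) on (1.00, 0.23) = 0.23
(¬A3 ∨ A1) ∨ ((A3 ∨ A3) ∧ (A4 ∧ A3)) = min(1, a+b) on (0.59, 0.23) = 0.82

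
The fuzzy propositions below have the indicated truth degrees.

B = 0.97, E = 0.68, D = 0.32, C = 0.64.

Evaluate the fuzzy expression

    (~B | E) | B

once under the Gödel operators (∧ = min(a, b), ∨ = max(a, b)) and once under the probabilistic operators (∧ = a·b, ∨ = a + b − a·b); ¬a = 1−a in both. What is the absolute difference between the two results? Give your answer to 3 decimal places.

Under Gödel:
  ~B = 1 − 0.97 = 0.03
  ~B | E = max(a, b) on (0.03, 0.68) = 0.68
  (~B | E) | B = max(a, b) on (0.68, 0.97) = 0.97
  → value = 0.9700
Under probabilistic:
  ~B = 1 − 0.9700 = 0.0300
  ~B | E = a + b − a·b on (0.0300, 0.6800) = 0.6896
  (~B | E) | B = a + b − a·b on (0.6896, 0.9700) = 0.9907
  → value = 0.9907
|0.9700 − 0.9907| = 0.021

0.021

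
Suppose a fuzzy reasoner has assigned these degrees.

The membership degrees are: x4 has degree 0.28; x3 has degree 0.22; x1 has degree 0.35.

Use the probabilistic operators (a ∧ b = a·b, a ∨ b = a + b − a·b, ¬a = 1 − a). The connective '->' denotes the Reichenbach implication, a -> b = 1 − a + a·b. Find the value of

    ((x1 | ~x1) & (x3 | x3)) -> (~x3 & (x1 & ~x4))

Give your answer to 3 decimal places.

~x1 = 1 − 0.3500 = 0.6500
x1 | ~x1 = a + b − a·b on (0.3500, 0.6500) = 0.7725
x3 | x3 = a + b − a·b on (0.2200, 0.2200) = 0.3916
(x1 | ~x1) & (x3 | x3) = a·b on (0.7725, 0.3916) = 0.3025
~x3 = 1 − 0.2200 = 0.7800
~x4 = 1 − 0.2800 = 0.7200
x1 & ~x4 = a·b on (0.3500, 0.7200) = 0.2520
~x3 & (x1 & ~x4) = a·b on (0.7800, 0.2520) = 0.1966
((x1 | ~x1) & (x3 | x3)) -> (~x3 & (x1 & ~x4))  [Reichenbach: 1 − a + a·b] with a=0.3025, b=0.1966 → 0.7570

0.757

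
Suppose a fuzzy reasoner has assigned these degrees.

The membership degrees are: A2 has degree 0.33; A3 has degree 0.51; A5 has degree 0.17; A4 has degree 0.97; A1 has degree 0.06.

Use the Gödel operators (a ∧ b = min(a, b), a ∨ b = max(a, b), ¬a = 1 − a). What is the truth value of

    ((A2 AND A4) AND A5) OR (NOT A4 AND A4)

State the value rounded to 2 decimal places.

0.17

A2 AND A4 = min(a, b) on (0.33, 0.97) = 0.33
(A2 AND A4) AND A5 = min(a, b) on (0.33, 0.17) = 0.17
NOT A4 = 1 − 0.97 = 0.03
NOT A4 AND A4 = min(a, b) on (0.03, 0.97) = 0.03
((A2 AND A4) AND A5) OR (NOT A4 AND A4) = max(a, b) on (0.17, 0.03) = 0.17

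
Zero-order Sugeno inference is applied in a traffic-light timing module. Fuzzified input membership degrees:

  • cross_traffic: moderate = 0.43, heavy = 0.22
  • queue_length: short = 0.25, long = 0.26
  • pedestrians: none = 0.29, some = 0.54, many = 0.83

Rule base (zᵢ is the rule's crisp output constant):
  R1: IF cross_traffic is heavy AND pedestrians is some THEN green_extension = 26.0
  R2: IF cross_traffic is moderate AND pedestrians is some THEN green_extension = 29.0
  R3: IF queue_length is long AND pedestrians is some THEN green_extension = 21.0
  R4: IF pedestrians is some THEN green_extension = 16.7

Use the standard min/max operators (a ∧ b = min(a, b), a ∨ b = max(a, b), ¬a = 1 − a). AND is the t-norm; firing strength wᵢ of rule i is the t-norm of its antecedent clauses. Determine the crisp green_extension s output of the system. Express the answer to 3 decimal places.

R1 (z=26.0): heavy=0.22, some=0.54; AND[min(a, b)] → w = 0.22
R2 (z=29.0): moderate=0.43, some=0.54; AND[min(a, b)] → w = 0.43
R3 (z=21.0): long=0.26, some=0.54; AND[min(a, b)] → w = 0.26
R4 (z=16.7): some=0.54 → w = 0.54
Weighted average = (0.22·26.0 + 0.43·29.0 + 0.26·21.0 + 0.54·16.7) / (0.22 + 0.43 + 0.26 + 0.54)
  = 32.6680 / 1.4500 = 22.530

22.530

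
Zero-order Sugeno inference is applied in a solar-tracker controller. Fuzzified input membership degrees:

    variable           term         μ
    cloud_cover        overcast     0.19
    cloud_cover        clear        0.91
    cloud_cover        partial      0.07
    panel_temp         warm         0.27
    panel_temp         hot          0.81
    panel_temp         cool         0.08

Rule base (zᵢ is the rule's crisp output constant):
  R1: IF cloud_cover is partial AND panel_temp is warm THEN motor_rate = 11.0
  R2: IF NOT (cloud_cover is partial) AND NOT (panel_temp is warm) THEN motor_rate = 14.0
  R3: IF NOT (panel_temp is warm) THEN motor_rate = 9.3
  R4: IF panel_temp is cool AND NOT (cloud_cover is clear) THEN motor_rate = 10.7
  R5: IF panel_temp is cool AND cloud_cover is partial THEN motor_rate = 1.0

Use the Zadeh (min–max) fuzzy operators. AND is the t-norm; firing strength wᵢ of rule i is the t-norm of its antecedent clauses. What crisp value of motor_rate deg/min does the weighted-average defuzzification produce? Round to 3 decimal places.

11.134

R1 (z=11.0): partial=0.07, warm=0.27; AND[min(a, b)] → w = 0.07
R2 (z=14.0): ¬partial=1−0.07=0.93, ¬warm=1−0.27=0.73; AND[min(a, b)] → w = 0.73
R3 (z=9.3): ¬warm=1−0.27=0.73 → w = 0.73
R4 (z=10.7): cool=0.08, ¬clear=1−0.91=0.09; AND[min(a, b)] → w = 0.08
R5 (z=1.0): cool=0.08, partial=0.07; AND[min(a, b)] → w = 0.07
Weighted average = (0.07·11.0 + 0.73·14.0 + 0.73·9.3 + 0.08·10.7 + 0.07·1.0) / (0.07 + 0.73 + 0.73 + 0.08 + 0.07)
  = 18.7050 / 1.6800 = 11.134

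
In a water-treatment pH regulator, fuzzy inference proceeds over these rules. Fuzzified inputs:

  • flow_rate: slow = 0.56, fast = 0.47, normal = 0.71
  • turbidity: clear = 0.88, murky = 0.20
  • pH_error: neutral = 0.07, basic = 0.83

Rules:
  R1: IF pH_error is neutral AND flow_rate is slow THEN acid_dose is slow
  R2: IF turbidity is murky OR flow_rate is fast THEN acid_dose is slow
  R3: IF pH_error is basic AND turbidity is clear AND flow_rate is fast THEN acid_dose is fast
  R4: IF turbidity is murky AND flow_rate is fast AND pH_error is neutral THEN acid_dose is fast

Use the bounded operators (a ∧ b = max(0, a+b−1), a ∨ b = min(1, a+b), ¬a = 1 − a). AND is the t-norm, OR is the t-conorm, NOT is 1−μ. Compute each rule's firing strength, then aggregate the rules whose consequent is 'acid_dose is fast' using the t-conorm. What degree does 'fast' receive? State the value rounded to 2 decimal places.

0.18

R1: neutral=0.07, slow=0.56; AND[max(0, a+b−1)] → w = 0.00
R2: murky=0.20, fast=0.47; OR[min(1, a+b)] → w = 0.67
R3: basic=0.83, clear=0.88, fast=0.47; AND[max(0, a+b−1)] → w = 0.18
R4: murky=0.20, fast=0.47, neutral=0.07; AND[max(0, a+b−1)] → w = 0.00
Rules with consequent 'fast': {R3, R4} → strengths 0.18, 0.00
Aggregate via t-conorm [min(1, a+b)]: 0.18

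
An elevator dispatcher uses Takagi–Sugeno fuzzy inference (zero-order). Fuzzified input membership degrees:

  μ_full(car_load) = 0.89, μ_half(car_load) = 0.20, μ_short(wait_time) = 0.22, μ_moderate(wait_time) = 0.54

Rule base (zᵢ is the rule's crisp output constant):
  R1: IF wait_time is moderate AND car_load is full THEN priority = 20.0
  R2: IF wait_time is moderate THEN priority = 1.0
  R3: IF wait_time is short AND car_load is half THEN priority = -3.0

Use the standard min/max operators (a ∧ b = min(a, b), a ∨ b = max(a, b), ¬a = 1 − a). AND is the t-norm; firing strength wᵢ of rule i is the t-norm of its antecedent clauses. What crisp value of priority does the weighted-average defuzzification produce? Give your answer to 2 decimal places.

8.39

R1 (z=20.0): moderate=0.54, full=0.89; AND[min(a, b)] → w = 0.54
R2 (z=1.0): moderate=0.54 → w = 0.54
R3 (z=-3.0): short=0.22, half=0.20; AND[min(a, b)] → w = 0.20
Weighted average = (0.54·20.0 + 0.54·1.0 + 0.20·-3.0) / (0.54 + 0.54 + 0.20)
  = 10.7400 / 1.2800 = 8.39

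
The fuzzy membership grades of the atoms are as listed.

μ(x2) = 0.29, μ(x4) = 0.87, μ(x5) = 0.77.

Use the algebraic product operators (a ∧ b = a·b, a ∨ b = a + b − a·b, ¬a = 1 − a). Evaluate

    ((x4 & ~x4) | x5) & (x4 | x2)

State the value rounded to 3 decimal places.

0.723

~x4 = 1 − 0.8700 = 0.1300
x4 & ~x4 = a·b on (0.8700, 0.1300) = 0.1131
(x4 & ~x4) | x5 = a + b − a·b on (0.1131, 0.7700) = 0.7960
x4 | x2 = a + b − a·b on (0.8700, 0.2900) = 0.9077
((x4 & ~x4) | x5) & (x4 | x2) = a·b on (0.7960, 0.9077) = 0.7225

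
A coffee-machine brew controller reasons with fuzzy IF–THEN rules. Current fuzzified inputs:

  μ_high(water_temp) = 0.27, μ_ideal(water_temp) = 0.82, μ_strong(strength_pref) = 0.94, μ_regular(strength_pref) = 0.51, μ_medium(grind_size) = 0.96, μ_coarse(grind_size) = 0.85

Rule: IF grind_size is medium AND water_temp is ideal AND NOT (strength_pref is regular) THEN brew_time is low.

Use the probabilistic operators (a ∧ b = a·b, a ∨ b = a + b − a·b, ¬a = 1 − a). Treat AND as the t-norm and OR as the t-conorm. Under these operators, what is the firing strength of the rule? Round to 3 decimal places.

firing strength: medium=0.96, ideal=0.82, ¬regular=1−0.51=0.49; AND[a·b] → w = 0.3857

0.386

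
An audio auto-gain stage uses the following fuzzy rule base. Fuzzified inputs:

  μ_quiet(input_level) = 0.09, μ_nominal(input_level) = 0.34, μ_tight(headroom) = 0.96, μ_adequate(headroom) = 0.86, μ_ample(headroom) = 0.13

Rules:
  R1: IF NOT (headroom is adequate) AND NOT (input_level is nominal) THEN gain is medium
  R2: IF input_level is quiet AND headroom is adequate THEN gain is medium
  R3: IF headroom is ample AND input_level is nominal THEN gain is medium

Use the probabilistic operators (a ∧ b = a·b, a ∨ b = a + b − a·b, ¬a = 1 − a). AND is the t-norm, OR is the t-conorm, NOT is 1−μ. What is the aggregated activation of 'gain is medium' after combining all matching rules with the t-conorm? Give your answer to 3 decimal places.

0.200

R1: ¬adequate=1−0.86=0.14, ¬nominal=1−0.34=0.66; AND[a·b] → w = 0.0924
R2: quiet=0.09, adequate=0.86; AND[a·b] → w = 0.0774
R3: ample=0.13, nominal=0.34; AND[a·b] → w = 0.0442
Rules with consequent 'medium': {R1, R2, R3} → strengths 0.0924, 0.0774, 0.0442
Aggregate via t-conorm [a + b − a·b]: 0.1997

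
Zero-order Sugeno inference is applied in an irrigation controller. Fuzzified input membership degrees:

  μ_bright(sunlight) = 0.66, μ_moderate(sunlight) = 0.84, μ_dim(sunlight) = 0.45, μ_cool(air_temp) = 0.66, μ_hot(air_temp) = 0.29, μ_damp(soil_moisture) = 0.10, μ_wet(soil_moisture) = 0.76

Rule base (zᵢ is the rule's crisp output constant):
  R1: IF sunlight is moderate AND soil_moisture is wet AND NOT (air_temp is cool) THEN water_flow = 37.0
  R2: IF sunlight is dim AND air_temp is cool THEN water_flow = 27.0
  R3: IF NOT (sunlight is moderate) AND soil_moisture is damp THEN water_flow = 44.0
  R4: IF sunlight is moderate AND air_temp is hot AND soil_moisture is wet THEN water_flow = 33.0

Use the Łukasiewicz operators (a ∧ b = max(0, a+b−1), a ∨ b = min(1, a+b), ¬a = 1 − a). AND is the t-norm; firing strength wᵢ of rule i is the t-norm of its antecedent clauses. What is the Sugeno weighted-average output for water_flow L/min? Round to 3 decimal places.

R1 (z=37.0): moderate=0.84, wet=0.76, ¬cool=1−0.66=0.34; AND[max(0, a+b−1)] → w = 0.00
R2 (z=27.0): dim=0.45, cool=0.66; AND[max(0, a+b−1)] → w = 0.11
R3 (z=44.0): ¬moderate=1−0.84=0.16, damp=0.10; AND[max(0, a+b−1)] → w = 0.00
R4 (z=33.0): moderate=0.84, hot=0.29, wet=0.76; AND[max(0, a+b−1)] → w = 0.00
Weighted average = (0.00·37.0 + 0.11·27.0 + 0.00·44.0 + 0.00·33.0) / (0.00 + 0.11 + 0.00 + 0.00)
  = 2.9700 / 0.1100 = 27.000

27.000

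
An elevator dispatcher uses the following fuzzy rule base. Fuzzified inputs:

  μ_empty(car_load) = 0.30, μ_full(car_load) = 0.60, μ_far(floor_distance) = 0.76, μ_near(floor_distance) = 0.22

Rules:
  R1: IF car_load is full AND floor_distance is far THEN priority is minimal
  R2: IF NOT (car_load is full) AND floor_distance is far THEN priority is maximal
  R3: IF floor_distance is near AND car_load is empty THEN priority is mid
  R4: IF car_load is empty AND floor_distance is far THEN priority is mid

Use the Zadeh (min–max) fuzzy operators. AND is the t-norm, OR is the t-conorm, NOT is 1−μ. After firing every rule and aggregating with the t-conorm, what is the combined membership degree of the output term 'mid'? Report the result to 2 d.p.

0.30

R1: full=0.60, far=0.76; AND[min(a, b)] → w = 0.60
R2: ¬full=1−0.60=0.40, far=0.76; AND[min(a, b)] → w = 0.40
R3: near=0.22, empty=0.30; AND[min(a, b)] → w = 0.22
R4: empty=0.30, far=0.76; AND[min(a, b)] → w = 0.30
Rules with consequent 'mid': {R3, R4} → strengths 0.22, 0.30
Aggregate via t-conorm [max(a, b)]: 0.30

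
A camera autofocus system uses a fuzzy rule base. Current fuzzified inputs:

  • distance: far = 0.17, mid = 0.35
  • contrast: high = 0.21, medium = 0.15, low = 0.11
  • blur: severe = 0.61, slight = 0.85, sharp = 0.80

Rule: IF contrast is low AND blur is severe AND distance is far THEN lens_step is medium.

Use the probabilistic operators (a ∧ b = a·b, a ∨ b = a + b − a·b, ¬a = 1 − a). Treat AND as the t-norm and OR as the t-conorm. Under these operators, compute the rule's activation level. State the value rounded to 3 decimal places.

0.011

firing strength: low=0.11, severe=0.61, far=0.17; AND[a·b] → w = 0.0114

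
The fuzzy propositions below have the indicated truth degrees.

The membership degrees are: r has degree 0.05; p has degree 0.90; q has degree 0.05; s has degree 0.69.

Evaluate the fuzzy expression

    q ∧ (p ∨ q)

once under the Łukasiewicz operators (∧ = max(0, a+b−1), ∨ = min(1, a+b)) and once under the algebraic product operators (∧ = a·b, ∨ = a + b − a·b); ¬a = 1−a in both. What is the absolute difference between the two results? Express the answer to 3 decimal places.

Under Łukasiewicz:
  p ∨ q = min(1, a+b) on (0.90, 0.05) = 0.95
  q ∧ (p ∨ q) = max(0, a+b−1) on (0.05, 0.95) = 0.00
  → value = 0.0000
Under algebraic product:
  p ∨ q = a + b − a·b on (0.9000, 0.0500) = 0.9050
  q ∧ (p ∨ q) = a·b on (0.0500, 0.9050) = 0.0453
  → value = 0.0453
|0.0000 − 0.0453| = 0.045

0.045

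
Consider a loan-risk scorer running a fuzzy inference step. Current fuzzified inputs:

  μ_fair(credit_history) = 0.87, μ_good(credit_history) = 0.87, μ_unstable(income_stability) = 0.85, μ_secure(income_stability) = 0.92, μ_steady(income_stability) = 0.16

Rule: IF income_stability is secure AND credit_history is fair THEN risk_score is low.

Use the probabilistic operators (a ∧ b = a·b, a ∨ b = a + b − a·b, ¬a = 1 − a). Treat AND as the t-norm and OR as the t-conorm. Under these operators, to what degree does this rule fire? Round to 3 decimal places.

firing strength: secure=0.92, fair=0.87; AND[a·b] → w = 0.8004

0.800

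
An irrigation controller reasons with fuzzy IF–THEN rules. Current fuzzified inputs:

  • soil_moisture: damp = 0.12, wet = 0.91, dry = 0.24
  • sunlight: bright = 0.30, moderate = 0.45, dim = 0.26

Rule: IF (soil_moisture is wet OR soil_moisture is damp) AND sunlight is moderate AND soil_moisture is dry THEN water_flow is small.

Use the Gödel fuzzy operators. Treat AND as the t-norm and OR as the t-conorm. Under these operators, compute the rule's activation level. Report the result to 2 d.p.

0.24

firing strength: (wet=0.91 OR damp=0.12) = 0.91; AND[min(a, b)] with moderate=0.45, dry=0.24 → w = 0.24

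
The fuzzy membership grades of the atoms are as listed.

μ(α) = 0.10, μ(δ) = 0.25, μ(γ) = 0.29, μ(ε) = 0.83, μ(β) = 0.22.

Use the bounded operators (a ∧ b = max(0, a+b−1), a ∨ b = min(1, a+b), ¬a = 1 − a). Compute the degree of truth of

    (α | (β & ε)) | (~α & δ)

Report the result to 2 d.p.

0.30

β & ε = max(0, a+b−1) on (0.22, 0.83) = 0.05
α | (β & ε) = min(1, a+b) on (0.10, 0.05) = 0.15
~α = 1 − 0.10 = 0.90
~α & δ = max(0, a+b−1) on (0.90, 0.25) = 0.15
(α | (β & ε)) | (~α & δ) = min(1, a+b) on (0.15, 0.15) = 0.30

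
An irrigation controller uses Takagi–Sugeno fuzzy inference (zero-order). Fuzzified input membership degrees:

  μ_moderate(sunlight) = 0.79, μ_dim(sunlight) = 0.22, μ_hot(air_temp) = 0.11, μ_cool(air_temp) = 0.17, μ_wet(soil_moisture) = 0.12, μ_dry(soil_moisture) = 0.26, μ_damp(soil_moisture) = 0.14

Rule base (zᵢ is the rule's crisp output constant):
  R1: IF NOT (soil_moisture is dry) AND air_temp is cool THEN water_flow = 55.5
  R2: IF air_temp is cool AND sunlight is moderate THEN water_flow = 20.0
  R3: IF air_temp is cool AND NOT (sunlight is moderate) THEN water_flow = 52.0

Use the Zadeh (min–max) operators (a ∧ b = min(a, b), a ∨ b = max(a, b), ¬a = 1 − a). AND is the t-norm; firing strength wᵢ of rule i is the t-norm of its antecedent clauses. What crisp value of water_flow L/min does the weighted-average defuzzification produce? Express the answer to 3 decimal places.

42.500

R1 (z=55.5): ¬dry=1−0.26=0.74, cool=0.17; AND[min(a, b)] → w = 0.17
R2 (z=20.0): cool=0.17, moderate=0.79; AND[min(a, b)] → w = 0.17
R3 (z=52.0): cool=0.17, ¬moderate=1−0.79=0.21; AND[min(a, b)] → w = 0.17
Weighted average = (0.17·55.5 + 0.17·20.0 + 0.17·52.0) / (0.17 + 0.17 + 0.17)
  = 21.6750 / 0.5100 = 42.500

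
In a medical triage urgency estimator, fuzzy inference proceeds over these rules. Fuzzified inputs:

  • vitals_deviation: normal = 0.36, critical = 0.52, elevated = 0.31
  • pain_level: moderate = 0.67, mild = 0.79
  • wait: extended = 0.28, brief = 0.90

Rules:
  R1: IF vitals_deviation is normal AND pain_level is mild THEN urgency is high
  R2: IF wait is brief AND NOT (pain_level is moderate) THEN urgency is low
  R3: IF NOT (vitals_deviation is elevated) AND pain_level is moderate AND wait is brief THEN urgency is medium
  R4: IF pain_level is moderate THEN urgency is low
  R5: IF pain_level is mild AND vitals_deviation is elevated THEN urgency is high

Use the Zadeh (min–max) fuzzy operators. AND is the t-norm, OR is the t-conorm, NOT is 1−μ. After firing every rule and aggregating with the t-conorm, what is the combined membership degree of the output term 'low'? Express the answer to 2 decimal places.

0.67

R1: normal=0.36, mild=0.79; AND[min(a, b)] → w = 0.36
R2: brief=0.90, ¬moderate=1−0.67=0.33; AND[min(a, b)] → w = 0.33
R3: ¬elevated=1−0.31=0.69, moderate=0.67, brief=0.90; AND[min(a, b)] → w = 0.67
R4: moderate=0.67 → w = 0.67
R5: mild=0.79, elevated=0.31; AND[min(a, b)] → w = 0.31
Rules with consequent 'low': {R2, R4} → strengths 0.33, 0.67
Aggregate via t-conorm [max(a, b)]: 0.67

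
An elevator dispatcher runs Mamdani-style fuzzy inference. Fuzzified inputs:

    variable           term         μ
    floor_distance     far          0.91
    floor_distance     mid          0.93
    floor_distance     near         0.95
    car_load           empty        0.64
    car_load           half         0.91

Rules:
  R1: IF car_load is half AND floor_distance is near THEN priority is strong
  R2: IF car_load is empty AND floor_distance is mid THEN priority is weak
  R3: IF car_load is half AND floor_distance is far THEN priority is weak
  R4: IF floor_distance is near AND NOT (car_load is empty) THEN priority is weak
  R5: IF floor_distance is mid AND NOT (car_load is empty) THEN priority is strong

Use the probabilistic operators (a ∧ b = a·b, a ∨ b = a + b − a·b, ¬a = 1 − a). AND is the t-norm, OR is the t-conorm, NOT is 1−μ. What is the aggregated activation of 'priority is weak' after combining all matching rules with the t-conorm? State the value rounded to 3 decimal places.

0.954

R1: half=0.91, near=0.95; AND[a·b] → w = 0.8645
R2: empty=0.64, mid=0.93; AND[a·b] → w = 0.5952
R3: half=0.91, far=0.91; AND[a·b] → w = 0.8281
R4: near=0.95, ¬empty=1−0.64=0.36; AND[a·b] → w = 0.3420
R5: mid=0.93, ¬empty=1−0.64=0.36; AND[a·b] → w = 0.3348
Rules with consequent 'weak': {R2, R3, R4} → strengths 0.5952, 0.8281, 0.3420
Aggregate via t-conorm [a + b − a·b]: 0.9542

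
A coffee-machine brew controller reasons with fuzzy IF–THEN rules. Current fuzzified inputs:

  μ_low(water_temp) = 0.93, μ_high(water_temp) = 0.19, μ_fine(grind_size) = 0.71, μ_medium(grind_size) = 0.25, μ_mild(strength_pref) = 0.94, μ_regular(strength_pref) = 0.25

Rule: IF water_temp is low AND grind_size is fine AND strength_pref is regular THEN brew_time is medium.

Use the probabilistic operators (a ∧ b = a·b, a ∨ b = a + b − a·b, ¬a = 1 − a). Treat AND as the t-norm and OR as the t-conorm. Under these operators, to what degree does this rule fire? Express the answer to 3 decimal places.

firing strength: low=0.93, fine=0.71, regular=0.25; AND[a·b] → w = 0.1651

0.165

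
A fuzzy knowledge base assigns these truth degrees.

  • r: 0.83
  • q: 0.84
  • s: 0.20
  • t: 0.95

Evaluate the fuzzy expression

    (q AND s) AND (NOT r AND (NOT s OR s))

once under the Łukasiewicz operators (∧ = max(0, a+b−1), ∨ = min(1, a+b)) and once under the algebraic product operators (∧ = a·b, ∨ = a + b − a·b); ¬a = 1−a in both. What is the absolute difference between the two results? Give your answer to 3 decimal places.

Under Łukasiewicz:
  q AND s = max(0, a+b−1) on (0.84, 0.20) = 0.04
  NOT r = 1 − 0.83 = 0.17
  NOT s = 1 − 0.20 = 0.80
  NOT s OR s = min(1, a+b) on (0.80, 0.20) = 1.00
  NOT r AND (NOT s OR s) = max(0, a+b−1) on (0.17, 1.00) = 0.17
  (q AND s) AND (NOT r AND (NOT s OR s)) = max(0, a+b−1) on (0.04, 0.17) = 0.00
  → value = 0.0000
Under algebraic product:
  q AND s = a·b on (0.8400, 0.2000) = 0.1680
  NOT r = 1 − 0.8300 = 0.1700
  NOT s = 1 − 0.2000 = 0.8000
  NOT s OR s = a + b − a·b on (0.8000, 0.2000) = 0.8400
  NOT r AND (NOT s OR s) = a·b on (0.1700, 0.8400) = 0.1428
  (q AND s) AND (NOT r AND (NOT s OR s)) = a·b on (0.1680, 0.1428) = 0.0240
  → value = 0.0240
|0.0000 − 0.0240| = 0.024

0.024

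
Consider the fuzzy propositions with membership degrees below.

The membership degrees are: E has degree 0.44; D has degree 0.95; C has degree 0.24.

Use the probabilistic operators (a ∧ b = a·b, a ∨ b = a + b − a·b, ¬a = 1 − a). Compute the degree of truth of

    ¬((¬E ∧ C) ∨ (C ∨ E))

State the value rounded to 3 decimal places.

¬E = 1 − 0.4400 = 0.5600
¬E ∧ C = a·b on (0.5600, 0.2400) = 0.1344
C ∨ E = a + b − a·b on (0.2400, 0.4400) = 0.5744
(¬E ∧ C) ∨ (C ∨ E) = a + b − a·b on (0.1344, 0.5744) = 0.6316
¬((¬E ∧ C) ∨ (C ∨ E)) = 1 − 0.6316 = 0.3684

0.368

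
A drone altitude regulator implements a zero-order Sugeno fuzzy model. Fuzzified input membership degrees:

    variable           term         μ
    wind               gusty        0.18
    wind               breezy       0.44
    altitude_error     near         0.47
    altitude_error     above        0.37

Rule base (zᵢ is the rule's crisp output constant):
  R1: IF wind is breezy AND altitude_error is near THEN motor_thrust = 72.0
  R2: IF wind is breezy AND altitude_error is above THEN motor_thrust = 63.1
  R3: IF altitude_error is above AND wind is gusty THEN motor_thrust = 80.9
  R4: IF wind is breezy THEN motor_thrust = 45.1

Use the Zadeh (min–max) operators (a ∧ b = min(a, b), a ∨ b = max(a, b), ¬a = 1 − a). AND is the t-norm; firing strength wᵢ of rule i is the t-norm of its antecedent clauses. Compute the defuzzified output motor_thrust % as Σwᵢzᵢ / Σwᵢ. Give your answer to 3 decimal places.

R1 (z=72.0): breezy=0.44, near=0.47; AND[min(a, b)] → w = 0.44
R2 (z=63.1): breezy=0.44, above=0.37; AND[min(a, b)] → w = 0.37
R3 (z=80.9): above=0.37, gusty=0.18; AND[min(a, b)] → w = 0.18
R4 (z=45.1): breezy=0.44 → w = 0.44
Weighted average = (0.44·72.0 + 0.37·63.1 + 0.18·80.9 + 0.44·45.1) / (0.44 + 0.37 + 0.18 + 0.44)
  = 89.4330 / 1.4300 = 62.541

62.541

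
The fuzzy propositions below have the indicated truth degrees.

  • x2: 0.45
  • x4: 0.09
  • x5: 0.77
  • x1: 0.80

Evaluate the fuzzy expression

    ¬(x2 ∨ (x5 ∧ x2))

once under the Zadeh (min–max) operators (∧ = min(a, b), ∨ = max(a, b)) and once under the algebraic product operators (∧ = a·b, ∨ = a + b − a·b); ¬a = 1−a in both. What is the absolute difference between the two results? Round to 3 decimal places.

Under Zadeh (min–max):
  x5 ∧ x2 = min(a, b) on (0.77, 0.45) = 0.45
  x2 ∨ (x5 ∧ x2) = max(a, b) on (0.45, 0.45) = 0.45
  ¬(x2 ∨ (x5 ∧ x2)) = 1 − 0.45 = 0.55
  → value = 0.5500
Under algebraic product:
  x5 ∧ x2 = a·b on (0.7700, 0.4500) = 0.3465
  x2 ∨ (x5 ∧ x2) = a + b − a·b on (0.4500, 0.3465) = 0.6406
  ¬(x2 ∨ (x5 ∧ x2)) = 1 − 0.6406 = 0.3594
  → value = 0.3594
|0.5500 − 0.3594| = 0.191

0.191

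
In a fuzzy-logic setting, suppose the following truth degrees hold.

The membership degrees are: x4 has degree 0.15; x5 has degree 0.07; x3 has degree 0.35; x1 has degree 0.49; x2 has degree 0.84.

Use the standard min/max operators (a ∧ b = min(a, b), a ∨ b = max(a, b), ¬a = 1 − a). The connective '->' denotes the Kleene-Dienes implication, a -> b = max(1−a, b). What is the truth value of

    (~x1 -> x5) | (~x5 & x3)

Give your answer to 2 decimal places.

0.49

~x1 = 1 − 0.49 = 0.51
~x1 -> x5  [Kleene-Dienes: max(1−a, b)] with a=0.51, b=0.07 → 0.49
~x5 = 1 − 0.07 = 0.93
~x5 & x3 = min(a, b) on (0.93, 0.35) = 0.35
(~x1 -> x5) | (~x5 & x3) = max(a, b) on (0.49, 0.35) = 0.49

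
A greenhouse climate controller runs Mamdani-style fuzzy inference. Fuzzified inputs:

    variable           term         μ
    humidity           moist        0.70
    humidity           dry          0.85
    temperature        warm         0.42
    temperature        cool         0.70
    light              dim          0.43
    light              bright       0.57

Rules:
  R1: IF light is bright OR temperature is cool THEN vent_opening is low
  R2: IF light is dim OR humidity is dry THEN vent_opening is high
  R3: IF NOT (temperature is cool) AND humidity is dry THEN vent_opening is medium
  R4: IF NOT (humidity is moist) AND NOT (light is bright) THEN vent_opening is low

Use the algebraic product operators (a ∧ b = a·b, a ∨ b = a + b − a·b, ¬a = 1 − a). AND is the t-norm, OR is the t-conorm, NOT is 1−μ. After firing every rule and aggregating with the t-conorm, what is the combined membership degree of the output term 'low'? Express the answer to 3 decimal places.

0.888

R1: bright=0.57, cool=0.70; OR[a + b − a·b] → w = 0.8710
R2: dim=0.43, dry=0.85; OR[a + b − a·b] → w = 0.9145
R3: ¬cool=1−0.70=0.30, dry=0.85; AND[a·b] → w = 0.2550
R4: ¬moist=1−0.70=0.30, ¬bright=1−0.57=0.43; AND[a·b] → w = 0.1290
Rules with consequent 'low': {R1, R4} → strengths 0.8710, 0.1290
Aggregate via t-conorm [a + b − a·b]: 0.8876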